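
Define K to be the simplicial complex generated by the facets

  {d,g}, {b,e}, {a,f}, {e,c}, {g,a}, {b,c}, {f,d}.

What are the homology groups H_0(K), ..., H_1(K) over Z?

H_0 ≅ Z^2,  H_1 ≅ Z^2.

Fix the vertex order a < b < c < d < e < f < g and write every simplex with vertices in increasing order. Then dim K = 1 and the simplices of K are:

  0-simplices (7): a, b, c, d, e, f, g
  1-simplices (7): af, ag, bc, be, ce, df, dg

giving chain groups C_0 ≅ Z^7, C_1 ≅ Z^7.

Boundary ∂_1: C_1 → C_0 maps an edge to its endpoints' difference, ∂[p,q] = q − p. For instance
  ∂be = e − b.
The resulting 7×7 matrix has rank 5, and its Smith normal form has invariant factors (1,1,1,1,1).

Reading off H_k = ker ∂_k / im ∂_{k+1}:

  H_0: rank C_0 − rank ∂_1 = 7 − 5 = 2, and the invariant factors of ∂_1 are all 1, so H_0 ≅ Z^2.
  H_1: rank ker ∂_1 − rank ∂_2 = (7 − 5) − 0 = 2, and there is no ∂_2, so H_1 ≅ Z^2.

As a check, the Euler characteristic is 7 − 7 = 0, which agrees with 2 − 2 = 0.
(K is a triangulation of the disjoint union of the circle S^1 and the circle S^1.)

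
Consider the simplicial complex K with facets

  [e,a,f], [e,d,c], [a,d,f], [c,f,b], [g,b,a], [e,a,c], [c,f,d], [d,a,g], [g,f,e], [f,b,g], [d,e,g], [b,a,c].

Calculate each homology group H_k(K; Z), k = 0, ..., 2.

Fix the vertex order a < b < c < d < e < f < g and write every simplex with vertices in increasing order. Then dim K = 2 and the simplices of K are:

  0-simplices (7): a, b, c, d, e, f, g
  1-simplices (18): ab, ac, ad, ae, af, ag, bc, bf, bg, cd, ce, cf, de, df, dg, ef, eg, fg
  2-simplices (12): abc, abg, ace, adf, adg, aef, bcf, bfg, cde, cdf, deg, efg

giving chain groups C_0 ≅ Z^7, C_1 ≅ Z^18, C_2 ≅ Z^12.

The boundary map ∂_1: C_1 → C_0 is given by ∂[p,q] = [q] − [p].
The resulting 7×18 matrix has rank 6, and its Smith normal form has invariant factors (1,1,1,1,1,1).

∂_2: C_2 → C_1 sends each 2-simplex [p,q,r] to [q,r] − [p,r] + [p,q]. For instance
  ∂bcf = cf − bf + bc,
  ∂adf = df − af + ad.
The resulting 18×12 matrix has rank 12, and its Smith normal form has invariant factors (1,1,1,1,1,1,1,1,1,1,1,2).

Reading off H_k = ker ∂_k / im ∂_{k+1}:

  H_0: rank C_0 − rank ∂_1 = 7 − 6 = 1, and the invariant factors of ∂_1 are all 1, so H_0 ≅ Z.
  H_1: rank ker ∂_1 − rank ∂_2 = (18 − 6) − 12 = 0, and ∂_2 has invariant factor 2 > 1, so H_1 ≅ Z_2.
  H_2: rank ker ∂_2 − rank ∂_3 = (12 − 12) − 0 = 0, and there is no ∂_3, so H_2 ≅ 0.

(K is a triangulation of the real projective plane RP^2.)

H_0 = Z,  H_1 = Z_2,  H_2 = 0.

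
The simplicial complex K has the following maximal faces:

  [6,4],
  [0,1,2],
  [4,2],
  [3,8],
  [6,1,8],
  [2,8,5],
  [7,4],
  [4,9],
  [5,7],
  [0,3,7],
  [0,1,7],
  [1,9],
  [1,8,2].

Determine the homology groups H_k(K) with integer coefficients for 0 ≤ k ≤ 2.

We work with the vertex ordering 0 < 1 < 2 < 3 < 4 < 5 < 6 < 7 < 8 < 9. The simplices of K, each written with vertices in increasing order, are:

  0-simplices (10): [0], [1], [2], [3], [4], [5], [6], [7], [8], [9]
  1-simplices (20): [0,1], [0,2], [0,3], [0,7], [1,2], [1,6], [1,7], [1,8], [1,9], [2,4], [2,5], [2,8], [3,7], [3,8], [4,6], [4,7], [4,9], [5,7], [5,8], [6,8]
  2-simplices (6): [0,1,2], [0,1,7], [0,3,7], [1,2,8], [1,6,8], [2,5,8]

giving chain groups C_0 ≅ Z^10, C_1 ≅ Z^20, C_2 ≅ Z^6.

Boundary ∂_1: C_1 → C_0 is given by ∂[p,q] = [q] − [p].
The 10×20 boundary matrix has rank 9 and Smith normal form diag(1,1,1,1,1,1,1,1,1).

∂_2: C_2 → C_1 sends each 2-simplex [p,q,r] to [q,r] − [p,r] + [p,q]. For instance
  ∂[0,1,7] = [1,7] − [0,7] + [0,1],
  ∂[1,2,8] = [2,8] − [1,8] + [1,2].
The resulting 20×6 matrix has rank 6, and its Smith normal form has invariant factors (1,1,1,1,1,1).

Reading off H_k = ker ∂_k / im ∂_{k+1}:

  H_0: rank C_0 − rank ∂_1 = 10 − 9 = 1, and the invariant factors of ∂_1 are all 1, so H_0 ≅ Z.
  H_1: rank ker ∂_1 − rank ∂_2 = (20 − 9) − 6 = 5, and the invariant factors of ∂_2 are all 1, so H_1 ≅ Z^5.
  H_2: rank ker ∂_2 − rank ∂_3 = (6 − 6) − 0 = 0, and there is no ∂_3, so H_2 ≅ 0.

H_0 ≅ Z,  H_1 ≅ Z^5,  H_2 = 0.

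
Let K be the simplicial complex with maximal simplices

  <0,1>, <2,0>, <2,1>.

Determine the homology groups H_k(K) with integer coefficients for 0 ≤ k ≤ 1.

H_0 ≅ Z,  H_1 ≅ Z.

Order the vertices as 0 < 1 < 2. Listing each simplex with vertices in this order, K has dimension 1 with simplices:

  0-simplices (3): [0], [1], [2]
  1-simplices (3): [0,1], [0,2], [1,2]

so the chain groups are C_0 ≅ Z^3, C_1 ≅ Z^3.

Boundary ∂_1: C_1 → C_0 is given by ∂[p,q] = [q] − [p]. For instance
  ∂[0,2] = [2] − [0].
As a 3×3 matrix over Z this has rank 2, with invariant factors (1,1).

Now H_k = ker ∂_k / im ∂_{k+1}, so:

  H_0: rank C_0 − rank ∂_1 = 3 − 2 = 1, and the invariant factors of ∂_1 are all 1, so H_0 = Z.
  H_1: rank ker ∂_1 − rank ∂_2 = (3 − 2) − 0 = 1, and there is no ∂_2, so H_1 = Z.

As a check, the Euler characteristic is 3 − 3 = 0, which agrees with 1 − 1 = 0.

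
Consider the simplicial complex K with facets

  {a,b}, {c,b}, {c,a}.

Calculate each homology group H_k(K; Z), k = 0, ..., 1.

K has 3 vertices, 3 edges.
rank ∂_0 = 0, rank ∂_1 = 2 ⇒ b_0 = 3 − 0 − 2 = 1; all invariant factors of ∂_1 are 1 so no torsion. So H_0 ≅ Z.
rank ∂_1 = 2, rank ∂_2 = 0 ⇒ b_1 = 3 − 2 − 0 = 1. So H_1 ≅ Z.

H_0 ≅ Z,  H_1 ≅ Z.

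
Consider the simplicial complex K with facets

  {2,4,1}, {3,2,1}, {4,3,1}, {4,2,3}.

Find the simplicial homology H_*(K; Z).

H_0 ≅ Z,  H_1 = 0,  H_2 ≅ Z.

K has 4 vertices, 6 edges, 4 triangles.
rank ∂_0 = 0, rank ∂_1 = 3 ⇒ b_0 = 4 − 0 − 3 = 1; all invariant factors of ∂_1 are 1 so no torsion. So H_0 ≅ Z.
rank ∂_1 = 3, rank ∂_2 = 3 ⇒ b_1 = 6 − 3 − 3 = 0; all invariant factors of ∂_2 are 1 so no torsion. So H_1 ≅ 0.
rank ∂_2 = 3, rank ∂_3 = 0 ⇒ b_2 = 4 − 3 − 0 = 1. So H_2 ≅ Z.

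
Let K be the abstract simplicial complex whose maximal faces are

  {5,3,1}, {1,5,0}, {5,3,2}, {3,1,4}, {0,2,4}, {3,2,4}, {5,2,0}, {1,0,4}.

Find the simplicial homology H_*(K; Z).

H_0 ≅ Z,  H_1 = 0,  H_2 ≅ Z.

Order the vertices as 0 < 1 < 2 < 3 < 4 < 5. Listing each simplex with vertices in this order, K has dimension 2 with simplices:

  0-simplices (6): [0], [1], [2], [3], [4], [5]
  1-simplices (12): [0,1], [0,2], [0,4], [0,5], [1,3], [1,4], [1,5], [2,3], [2,4], [2,5], [3,4], [3,5]
  2-simplices (8): [0,1,4], [0,1,5], [0,2,4], [0,2,5], [1,3,4], [1,3,5], [2,3,4], [2,3,5]

Hence C_0 ≅ Z^6, C_1 ≅ Z^12, C_2 ≅ Z^8.

The boundary map ∂_1: C_1 → C_0 sends each edge [p,q] (with p < q) to q − p. For instance
  ∂[3,4] = [4] − [3].
As a 6×12 matrix over Z this has rank 5, with invariant factors (1,1,1,1,1).

∂_2: C_2 → C_1 acts by ∂[p,q,r] = [q,r] − [p,r] + [p,q]. For instance
  ∂[0,2,4] = [2,4] − [0,4] + [0,2],
  ∂[1,3,5] = [3,5] − [1,5] + [1,3].
The resulting 12×8 matrix has rank 7, and its Smith normal form has invariant factors (1,1,1,1,1,1,1).

Reading off H_k = ker ∂_k / im ∂_{k+1}:

  H_0: rank C_0 − rank ∂_1 = 6 − 5 = 1, and the invariant factors of ∂_1 are all 1, so H_0 = Z.
  H_1: rank ker ∂_1 − rank ∂_2 = (12 − 5) − 7 = 0, and the invariant factors of ∂_2 are all 1, so H_1 = 0.
  H_2: rank ker ∂_2 − rank ∂_3 = (8 − 7) − 0 = 1, and there is no ∂_3, so H_2 = Z.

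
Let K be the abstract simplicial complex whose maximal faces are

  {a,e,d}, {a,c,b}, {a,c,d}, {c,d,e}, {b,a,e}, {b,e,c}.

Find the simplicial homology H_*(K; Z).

Fix the vertex order a < b < c < d < e and write every simplex with vertices in increasing order. Then dim K = 2 and the simplices of K are:

  0-simplices (5): a, b, c, d, e
  1-simplices (9): ab, ac, ad, ae, bc, be, cd, ce, de
  2-simplices (6): abc, abe, acd, ade, bce, cde

so the chain groups are C_0 ≅ Z^5, C_1 ≅ Z^9, C_2 ≅ Z^6.

The boundary map ∂_1: C_1 → C_0 maps an edge to its endpoints' difference, ∂[p,q] = q − p.
The resulting 5×9 matrix has rank 4, and its Smith normal form has invariant factors (1,1,1,1).

∂_2: C_2 → C_1 maps a triangle to the signed sum of its edges. For instance
  ∂bce = ce − be + bc,
  ∂abc = bc − ac + ab.
This gives a 9×6 integer matrix of rank 5; reducing to Smith normal form yields diagonal entries (1,1,1,1,1).

Computing H_k = (kernel of ∂_k) / (image of ∂_{k+1}):

  H_0: rank C_0 − rank ∂_1 = 5 − 4 = 1, and the invariant factors of ∂_1 are all 1, so H_0 ≅ Z.
  H_1: rank ker ∂_1 − rank ∂_2 = (9 − 4) − 5 = 0, and the invariant factors of ∂_2 are all 1, so H_1 ≅ 0.
  H_2: rank ker ∂_2 − rank ∂_3 = (6 − 5) − 0 = 1, and there is no ∂_3, so H_2 ≅ Z.

H_0 = Z,  H_1 = 0,  H_2 = Z.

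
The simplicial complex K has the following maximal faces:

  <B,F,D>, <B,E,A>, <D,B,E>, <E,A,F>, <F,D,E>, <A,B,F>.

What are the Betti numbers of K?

K has 5 vertices, 9 edges, 6 triangles.
rank ∂_0 = 0, rank ∂_1 = 4 ⇒ b_0 = 5 − 0 − 4 = 1; all invariant factors of ∂_1 are 1 so no torsion. So H_0 ≅ Z.
rank ∂_1 = 4, rank ∂_2 = 5 ⇒ b_1 = 9 − 4 − 5 = 0; all invariant factors of ∂_2 are 1 so no torsion. So H_1 ≅ 0.
rank ∂_2 = 5, rank ∂_3 = 0 ⇒ b_2 = 6 − 5 − 0 = 1. So H_2 ≅ Z.

b_0 = 1, b_1 = 0, b_2 = 1.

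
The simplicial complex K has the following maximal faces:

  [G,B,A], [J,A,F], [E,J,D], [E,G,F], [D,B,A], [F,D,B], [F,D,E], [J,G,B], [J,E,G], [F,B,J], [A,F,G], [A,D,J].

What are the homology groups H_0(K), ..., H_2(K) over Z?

H_0 = Z,  H_1 = Z/2,  H_2 = 0.

Fix the vertex order A < B < D < E < F < G < J and write every simplex with vertices in increasing order. Then dim K = 2 and the simplices of K are:

  0-simplices (7): A, B, D, E, F, G, J
  1-simplices (18): AB, AD, AF, AG, AJ, BD, BF, BG, BJ, DE, DF, DJ, EF, EG, EJ, FG, FJ, GJ
  2-simplices (12): ABD, ABG, ADJ, AFG, AFJ, BDF, BFJ, BGJ, DEF, DEJ, EFG, EGJ

Hence C_0 ≅ Z^7, C_1 ≅ Z^18, C_2 ≅ Z^12.

Boundary ∂_1: C_1 → C_0 sends each edge [p,q] (with p < q) to q − p. For instance
  ∂BF = F − B.
This gives a 7×18 integer matrix of rank 6; reducing to Smith normal form yields diagonal entries (1,1,1,1,1,1).

Boundary ∂_2: C_2 → C_1 acts by ∂[p,q,r] = [q,r] − [p,r] + [p,q]. For instance
  ∂AFJ = FJ − AJ + AF,
  ∂EGJ = GJ − EJ + EG.
The resulting 18×12 matrix has rank 12, and its Smith normal form has invariant factors (1,1,1,1,1,1,1,1,1,1,1,2).

Now H_k = ker ∂_k / im ∂_{k+1}, so:

  H_0: rank C_0 − rank ∂_1 = 7 − 6 = 1, and the invariant factors of ∂_1 are all 1, so H_0 = Z.
  H_1: rank ker ∂_1 − rank ∂_2 = (18 − 6) − 12 = 0, and ∂_2 has invariant factor 2 > 1, so H_1 = Z/2.
  H_2: rank ker ∂_2 − rank ∂_3 = (12 − 12) − 0 = 0, and there is no ∂_3, so H_2 = 0.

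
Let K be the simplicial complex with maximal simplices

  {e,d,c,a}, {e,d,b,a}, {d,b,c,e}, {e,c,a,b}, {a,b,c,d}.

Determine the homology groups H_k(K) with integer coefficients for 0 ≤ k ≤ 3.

Fix the vertex order a < b < c < d < e and write every simplex with vertices in increasing order. Then dim K = 3 and the simplices of K are:

  0-simplices (5): a, b, c, d, e
  1-simplices (10): ab, ac, ad, ae, bc, bd, be, cd, ce, de
  2-simplices (10): abc, abd, abe, acd, ace, ade, bcd, bce, bde, cde
  3-simplices (5): abcd, abce, abde, acde, bcde

Hence C_0 ≅ Z^5, C_1 ≅ Z^10, C_2 ≅ Z^10, C_3 ≅ Z^5.

Boundary ∂_1: C_1 → C_0 sends each edge [p,q] (with p < q) to q − p. For instance
  ∂ce = e − c.
The 5×10 boundary matrix has rank 4 and Smith normal form diag(1,1,1,1).

Boundary ∂_2: C_2 → C_1 maps a triangle to the signed sum of its edges. For instance
  ∂abc = bc − ac + ab,
  ∂bcd = cd − bd + bc.
As a 10×10 matrix over Z this has rank 6, with invariant factors (1,1,1,1,1,1).

The boundary map ∂_3: C_3 → C_2 sends each 3-simplex σ to the alternating sum Σ_i (−1)^i (σ with its i-th vertex removed). For instance
  ∂abde = bde − ade + abe − abd,
  ∂abcd = bcd − acd + abd − abc.
The resulting 10×5 matrix has rank 4, and its Smith normal form has invariant factors (1,1,1,1).

From H_k ≅ ker(∂_k) / im(∂_{k+1}) we obtain:

  H_0: rank C_0 − rank ∂_1 = 5 − 4 = 1, and the invariant factors of ∂_1 are all 1, so H_0 = Z.
  H_1: rank ker ∂_1 − rank ∂_2 = (10 − 4) − 6 = 0, and the invariant factors of ∂_2 are all 1, so H_1 = 0.
  H_2: rank ker ∂_2 − rank ∂_3 = (10 − 6) − 4 = 0, and the invariant factors of ∂_3 are all 1, so H_2 = 0.
  H_3: rank ker ∂_3 − rank ∂_4 = (5 − 4) − 0 = 1, and there is no ∂_4, so H_3 = Z.

H_0 = Z,  H_1 = 0,  H_2 = 0,  H_3 = Z.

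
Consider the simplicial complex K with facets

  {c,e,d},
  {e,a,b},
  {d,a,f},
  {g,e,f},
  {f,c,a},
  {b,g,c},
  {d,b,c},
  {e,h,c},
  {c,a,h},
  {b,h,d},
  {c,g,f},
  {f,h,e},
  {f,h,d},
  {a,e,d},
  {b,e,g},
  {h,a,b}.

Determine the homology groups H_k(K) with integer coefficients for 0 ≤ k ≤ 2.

H_0 ≅ Z,  H_1 ≅ Z^2,  H_2 ≅ Z.

Order the vertices as a < b < c < d < e < f < g < h. Listing each simplex with vertices in this order, K has dimension 2 with simplices:

  0-simplices (8): a, b, c, d, e, f, g, h
  1-simplices (24): ab, ac, ad, ae, af, ah, bc, bd, be, bg, bh, cd, ce, cf, cg, ch, de, df, dh, ef, eg, eh, fg, fh
  2-simplices (16): abe, abh, acf, ach, ade, adf, bcd, bcg, bdh, beg, cde, ceh, cfg, dfh, efg, efh

Hence C_0 ≅ Z^8, C_1 ≅ Z^24, C_2 ≅ Z^16.

∂_1: C_1 → C_0 maps an edge to its endpoints' difference, ∂[p,q] = q − p. For instance
  ∂df = f − d.
The 8×24 boundary matrix has rank 7 and Smith normal form diag(1,1,1,1,1,1,1).

∂_2: C_2 → C_1 sends each 2-simplex [p,q,r] to [q,r] − [p,r] + [p,q]. For instance
  ∂bcd = cd − bd + bc,
  ∂bdh = dh − bh + bd.
The resulting 24×16 matrix has rank 15, and its Smith normal form has invariant factors (1,1,1,1,1,1,1,1,1,1,1,1,1,1,1).

Now H_k = ker ∂_k / im ∂_{k+1}, so:

  H_0: rank C_0 − rank ∂_1 = 8 − 7 = 1, and the invariant factors of ∂_1 are all 1, so H_0 = Z.
  H_1: rank ker ∂_1 − rank ∂_2 = (24 − 7) − 15 = 2, and the invariant factors of ∂_2 are all 1, so H_1 = Z^2.
  H_2: rank ker ∂_2 − rank ∂_3 = (16 − 15) − 0 = 1, and there is no ∂_3, so H_2 = Z.

As a check, the Euler characteristic is 8 − 24 + 16 = 0, which agrees with 1 − 2 + 1 = 0.
(K is a triangulation of the torus T^2.)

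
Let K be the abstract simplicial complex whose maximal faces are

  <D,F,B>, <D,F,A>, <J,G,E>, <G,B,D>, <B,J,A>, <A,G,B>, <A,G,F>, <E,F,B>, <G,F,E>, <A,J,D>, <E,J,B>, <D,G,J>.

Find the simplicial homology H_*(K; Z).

Fix the vertex order A < B < D < E < F < G < J and write every simplex with vertices in increasing order. Then dim K = 2 and the simplices of K are:

  0-simplices (7): A, B, D, E, F, G, J
  1-simplices (18): AB, AD, AF, AG, AJ, BD, BE, BF, BG, BJ, DF, DG, DJ, EF, EG, EJ, FG, GJ
  2-simplices (12): ABG, ABJ, ADF, ADJ, AFG, BDF, BDG, BEF, BEJ, DGJ, EFG, EGJ

so the chain groups are C_0 ≅ Z^7, C_1 ≅ Z^18, C_2 ≅ Z^12.

The boundary map ∂_1: C_1 → C_0 is given by ∂[p,q] = [q] − [p].
The resulting 7×18 matrix has rank 6, and its Smith normal form has invariant factors (1,1,1,1,1,1).

The boundary map ∂_2: C_2 → C_1 maps a triangle to the signed sum of its edges. For instance
  ∂DGJ = GJ − DJ + DG,
  ∂ABG = BG − AG + AB.
The 18×12 boundary matrix has rank 12 and Smith normal form diag(1,1,1,1,1,1,1,1,1,1,1,2).

Now H_k = ker ∂_k / im ∂_{k+1}, so:

  H_0: rank C_0 − rank ∂_1 = 7 − 6 = 1, and the invariant factors of ∂_1 are all 1, so H_0 = Z.
  H_1: rank ker ∂_1 − rank ∂_2 = (18 − 6) − 12 = 0, and ∂_2 has invariant factor 2 > 1, so H_1 = Z/2.
  H_2: rank ker ∂_2 − rank ∂_3 = (12 − 12) − 0 = 0, and there is no ∂_3, so H_2 = 0.

H_0 ≅ Z,  H_1 ≅ Z/2,  H_2 = 0.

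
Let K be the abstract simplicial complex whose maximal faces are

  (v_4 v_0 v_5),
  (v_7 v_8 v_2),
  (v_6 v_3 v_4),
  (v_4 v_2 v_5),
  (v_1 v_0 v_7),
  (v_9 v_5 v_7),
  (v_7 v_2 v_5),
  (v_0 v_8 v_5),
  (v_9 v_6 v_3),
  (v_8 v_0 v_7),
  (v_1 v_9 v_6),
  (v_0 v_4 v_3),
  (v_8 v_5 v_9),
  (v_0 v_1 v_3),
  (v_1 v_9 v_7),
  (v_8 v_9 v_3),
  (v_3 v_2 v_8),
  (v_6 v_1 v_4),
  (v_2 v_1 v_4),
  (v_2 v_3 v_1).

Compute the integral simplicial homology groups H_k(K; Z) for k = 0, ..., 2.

H_0 ≅ Z,  H_1 ≅ Z × Z/2,  H_2 = 0.

Order the vertices as v_0 < v_1 < v_2 < v_3 < v_4 < v_5 < v_6 < v_7 < v_8 < v_9. Listing each simplex with vertices in this order, K has dimension 2 with simplices:

  0-simplices (10): [v_0], [v_1], [v_2], [v_3], [v_4], [v_5], [v_6], [v_7], [v_8], [v_9]
  1-simplices (30): (30 of them)
  2-simplices (20): (20 of them)

Hence C_0 ≅ Z^10, C_1 ≅ Z^30, C_2 ≅ Z^20.

Boundary ∂_1: C_1 → C_0 sends each edge [p,q] (with p < q) to q − p.
This gives a 10×30 integer matrix of rank 9; reducing to Smith normal form yields diagonal entries (1,1,1,1,1,1,1,1,1).

The boundary map ∂_2: C_2 → C_1 sends each 2-simplex [p,q,r] to [q,r] − [p,r] + [p,q]. For instance
  ∂[v_0,v_1,v_3] = [v_1,v_3] − [v_0,v_3] + [v_0,v_1],
  ∂[v_2,v_3,v_8] = [v_3,v_8] − [v_2,v_8] + [v_2,v_3].
The resulting 30×20 matrix has rank 20, and its Smith normal form has invariant factors (1,1,1,1,1,1,1,1,1,1,1,1,1,1,1,1,1,1,1,2).

Now H_k = ker ∂_k / im ∂_{k+1}, so:

  H_0: rank C_0 − rank ∂_1 = 10 − 9 = 1, and the invariant factors of ∂_1 are all 1, so H_0 = Z.
  H_1: rank ker ∂_1 − rank ∂_2 = (30 − 9) − 20 = 1, and ∂_2 has invariant factor 2 > 1, so H_1 = Z × Z/2.
  H_2: rank ker ∂_2 − rank ∂_3 = (20 − 20) − 0 = 0, and there is no ∂_3, so H_2 = 0.

(K is a triangulation of the Klein bottle.)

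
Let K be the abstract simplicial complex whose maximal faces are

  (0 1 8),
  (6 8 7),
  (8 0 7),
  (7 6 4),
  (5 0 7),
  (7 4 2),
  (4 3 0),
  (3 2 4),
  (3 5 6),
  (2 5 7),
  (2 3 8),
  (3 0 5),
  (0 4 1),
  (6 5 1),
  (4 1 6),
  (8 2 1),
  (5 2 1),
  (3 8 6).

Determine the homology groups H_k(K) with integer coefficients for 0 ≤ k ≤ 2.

We work with the vertex ordering 0 < 1 < 2 < 3 < 4 < 5 < 6 < 7 < 8. The simplices of K, each written with vertices in increasing order, are:

  0-simplices (9): [0], [1], [2], [3], [4], [5], [6], [7], [8]
  1-simplices (27): (27 of them)
  2-simplices (18): [0,1,4], [0,1,8], [0,3,4], [0,3,5], [0,5,7], [0,7,8], [1,2,5], [1,2,8], [1,4,6], [1,5,6], [2,3,4], [2,3,8], [2,4,7], [2,5,7], [3,5,6], [3,6,8], [4,6,7], [6,7,8]

Hence C_0 ≅ Z^9, C_1 ≅ Z^27, C_2 ≅ Z^18.

∂_1: C_1 → C_0 is given by ∂[p,q] = [q] − [p].
The 9×27 boundary matrix has rank 8 and Smith normal form diag(1,1,1,1,1,1,1,1).

∂_2: C_2 → C_1 sends each 2-simplex [p,q,r] to [q,r] − [p,r] + [p,q]. For instance
  ∂[1,2,5] = [2,5] − [1,5] + [1,2],
  ∂[0,5,7] = [5,7] − [0,7] + [0,5].
The resulting 27×18 matrix has rank 17, and its Smith normal form has invariant factors (1,1,1,1,1,1,1,1,1,1,1,1,1,1,1,1,1).

Now H_k = ker ∂_k / im ∂_{k+1}, so:

  H_0: rank C_0 − rank ∂_1 = 9 − 8 = 1, and the invariant factors of ∂_1 are all 1, so H_0 = Z.
  H_1: rank ker ∂_1 − rank ∂_2 = (27 − 8) − 17 = 2, and the invariant factors of ∂_2 are all 1, so H_1 = Z^2.
  H_2: rank ker ∂_2 − rank ∂_3 = (18 − 17) − 0 = 1, and there is no ∂_3, so H_2 = Z.

H_0 = Z,  H_1 = Z^2,  H_2 = Z.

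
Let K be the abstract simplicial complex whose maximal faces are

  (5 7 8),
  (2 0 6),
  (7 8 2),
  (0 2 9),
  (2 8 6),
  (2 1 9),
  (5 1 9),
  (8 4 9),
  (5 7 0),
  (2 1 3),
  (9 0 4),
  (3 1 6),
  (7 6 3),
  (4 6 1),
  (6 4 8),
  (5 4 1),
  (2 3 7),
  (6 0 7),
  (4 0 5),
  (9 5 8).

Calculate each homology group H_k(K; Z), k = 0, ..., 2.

H_0 ≅ Z,  H_1 ≅ Z × Z/2,  H_2 = 0.

K has 10 vertices, 30 edges, 20 triangles.
rank ∂_0 = 0, rank ∂_1 = 9 ⇒ b_0 = 10 − 0 − 9 = 1; all invariant factors of ∂_1 are 1 so no torsion. So H_0 ≅ Z.
rank ∂_1 = 9, rank ∂_2 = 20 ⇒ b_1 = 30 − 9 − 20 = 1; ∂_2 has invariant factor(s) [2] giving torsion. So H_1 ≅ Z × Z/2.
rank ∂_2 = 20, rank ∂_3 = 0 ⇒ b_2 = 20 − 20 − 0 = 0. So H_2 ≅ 0.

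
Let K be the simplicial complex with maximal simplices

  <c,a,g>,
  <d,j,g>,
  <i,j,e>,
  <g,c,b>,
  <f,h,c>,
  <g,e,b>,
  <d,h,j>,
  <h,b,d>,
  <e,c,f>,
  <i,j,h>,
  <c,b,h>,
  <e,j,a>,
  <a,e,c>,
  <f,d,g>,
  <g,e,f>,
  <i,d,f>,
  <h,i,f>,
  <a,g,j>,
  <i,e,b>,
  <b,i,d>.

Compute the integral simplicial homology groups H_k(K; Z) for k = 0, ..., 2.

H_0 = Z,  H_1 = Z ⊕ Z/2,  H_2 = 0.

We work with the vertex ordering a < b < c < d < e < f < g < h < i < j. The simplices of K, each written with vertices in increasing order, are:

  0-simplices (10): a, b, c, d, e, f, g, h, i, j
  1-simplices (30): ac, ae, ag, aj, bc, bd, be, bg, bh, bi, ce, cf, cg, ch, df, dg, dh, di, dj, ef, eg, ei, ej, fg, fh, fi, gj, hi, hj, ij
  2-simplices (20): ace, acg, aej, agj, bcg, bch, bdh, bdi, beg, bei, cef, cfh, dfg, dfi, dgj, dhj, efg, eij, fhi, hij

so the chain groups are C_0 ≅ Z^10, C_1 ≅ Z^30, C_2 ≅ Z^20.

Boundary ∂_1: C_1 → C_0 is given by ∂[p,q] = [q] − [p]. For instance
  ∂dj = j − d.
The resulting 10×30 matrix has rank 9, and its Smith normal form has invariant factors (1,1,1,1,1,1,1,1,1).

Boundary ∂_2: C_2 → C_1 acts by ∂[p,q,r] = [q,r] − [p,r] + [p,q]. For instance
  ∂eij = ij − ej + ei,
  ∂aej = ej − aj + ae.
The resulting 30×20 matrix has rank 20, and its Smith normal form has invariant factors (1,1,1,1,1,1,1,1,1,1,1,1,1,1,1,1,1,1,1,2).

Computing H_k = (kernel of ∂_k) / (image of ∂_{k+1}):

  H_0: rank C_0 − rank ∂_1 = 10 − 9 = 1, and the invariant factors of ∂_1 are all 1, so H_0 ≅ Z.
  H_1: rank ker ∂_1 − rank ∂_2 = (30 − 9) − 20 = 1, and ∂_2 has invariant factor 2 > 1, so H_1 ≅ Z ⊕ Z/2.
  H_2: rank ker ∂_2 − rank ∂_3 = (20 − 20) − 0 = 0, and there is no ∂_3, so H_2 ≅ 0.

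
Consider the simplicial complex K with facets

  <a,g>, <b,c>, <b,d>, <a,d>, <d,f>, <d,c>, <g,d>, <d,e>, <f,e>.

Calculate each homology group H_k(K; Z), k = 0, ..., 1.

H_0 ≅ Z,  H_1 ≅ Z^3.

Order the vertices as a < b < c < d < e < f < g. Listing each simplex with vertices in this order, K has dimension 1 with simplices:

  0-simplices (7): a, b, c, d, e, f, g
  1-simplices (9): ad, ag, bc, bd, cd, de, df, dg, ef

Hence C_0 ≅ Z^7, C_1 ≅ Z^9.

∂_1: C_1 → C_0 maps an edge to its endpoints' difference, ∂[p,q] = q − p. For instance
  ∂dg = g − d.
The 7×9 boundary matrix has rank 6 and Smith normal form diag(1,1,1,1,1,1).

From H_k ≅ ker(∂_k) / im(∂_{k+1}) we obtain:

  H_0: rank C_0 − rank ∂_1 = 7 − 6 = 1, and the invariant factors of ∂_1 are all 1, so H_0 ≅ Z.
  H_1: rank ker ∂_1 − rank ∂_2 = (9 − 6) − 0 = 3, and there is no ∂_2, so H_1 ≅ Z^3.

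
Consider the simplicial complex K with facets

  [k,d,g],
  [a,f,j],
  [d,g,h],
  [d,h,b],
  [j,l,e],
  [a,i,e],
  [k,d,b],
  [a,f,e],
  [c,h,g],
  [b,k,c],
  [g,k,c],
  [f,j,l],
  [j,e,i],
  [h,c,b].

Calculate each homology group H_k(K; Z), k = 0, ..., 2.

H_0 = Z^2,  H_1 = Z,  H_2 = Z.

Fix the vertex order a < b < c < d < e < f < g < h < i < j < k < l and write every simplex with vertices in increasing order. Then dim K = 2 and the simplices of K are:

  0-simplices (12): a, b, c, d, e, f, g, h, i, j, k, l
  1-simplices (24): ae, af, ai, aj, bc, bd, bh, bk, cg, ch, ck, dg, dh, dk, ef, ei, ej, el, fj, fl, gh, gk, ij, jl
  2-simplices (14): aef, aei, afj, bch, bck, bdh, bdk, cgh, cgk, dgh, dgk, eij, ejl, fjl

Hence C_0 ≅ Z^12, C_1 ≅ Z^24, C_2 ≅ Z^14.

The boundary map ∂_1: C_1 → C_0 maps an edge to its endpoints' difference, ∂[p,q] = q − p. For instance
  ∂dh = h − d.
The 12×24 boundary matrix has rank 10 and Smith normal form diag(1,1,1,1,1,1,1,1,1,1).

∂_2: C_2 → C_1 sends each 2-simplex [p,q,r] to [q,r] − [p,r] + [p,q]. For instance
  ∂ejl = jl − el + ej,
  ∂dgk = gk − dk + dg.
As a 24×14 matrix over Z this has rank 13, with invariant factors (1,1,1,1,1,1,1,1,1,1,1,1,1).

From H_k ≅ ker(∂_k) / im(∂_{k+1}) we obtain:

  H_0: rank C_0 − rank ∂_1 = 12 − 10 = 2, and the invariant factors of ∂_1 are all 1, so H_0 = Z^2.
  H_1: rank ker ∂_1 − rank ∂_2 = (24 − 10) − 13 = 1, and the invariant factors of ∂_2 are all 1, so H_1 = Z.
  H_2: rank ker ∂_2 − rank ∂_3 = (14 − 13) − 0 = 1, and there is no ∂_3, so H_2 = Z.

As a check, the Euler characteristic is 12 − 24 + 14 = 2, which agrees with 2 − 1 + 1 = 2.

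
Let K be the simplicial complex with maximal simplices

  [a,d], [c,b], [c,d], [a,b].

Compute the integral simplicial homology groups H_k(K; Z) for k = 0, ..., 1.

H_0 = Z,  H_1 = Z.

We work with the vertex ordering a < b < c < d. The simplices of K, each written with vertices in increasing order, are:

  0-simplices (4): a, b, c, d
  1-simplices (4): ab, ad, bc, cd

Hence C_0 ≅ Z^4, C_1 ≅ Z^4.

∂_1: C_1 → C_0 sends each edge [p,q] (with p < q) to q − p.
The resulting 4×4 matrix has rank 3, and its Smith normal form has invariant factors (1,1,1).

Now H_k = ker ∂_k / im ∂_{k+1}, so:

  H_0: rank C_0 − rank ∂_1 = 4 − 3 = 1, and the invariant factors of ∂_1 are all 1, so H_0 = Z.
  H_1: rank ker ∂_1 − rank ∂_2 = (4 − 3) − 0 = 1, and there is no ∂_2, so H_1 = Z.

As a check, the Euler characteristic is 4 − 4 = 0, which agrees with 1 − 1 = 0.
(K is a triangulation of the circle S^1.)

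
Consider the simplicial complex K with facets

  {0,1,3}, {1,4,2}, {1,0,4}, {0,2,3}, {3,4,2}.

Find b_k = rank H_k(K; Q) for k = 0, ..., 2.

b_0 = 1, b_1 = 1, b_2 = 0.

Fix the vertex order 0 < 1 < 2 < 3 < 4 and write every simplex with vertices in increasing order. Then dim K = 2 and the simplices of K are:

  0-simplices (5): [0], [1], [2], [3], [4]
  1-simplices (10): [0,1], [0,2], [0,3], [0,4], [1,2], [1,3], [1,4], [2,3], [2,4], [3,4]
  2-simplices (5): [0,1,3], [0,1,4], [0,2,3], [1,2,4], [2,3,4]

so the chain groups are C_0 ≅ Z^5, C_1 ≅ Z^10, C_2 ≅ Z^5.

The boundary map ∂_1: C_1 → C_0 maps an edge to its endpoints' difference, ∂[p,q] = q − p. For instance
  ∂[0,4] = [4] − [0].
The 5×10 boundary matrix has rank 4 and Smith normal form diag(1,1,1,1).

Boundary ∂_2: C_2 → C_1 sends each 2-simplex [p,q,r] to [q,r] − [p,r] + [p,q]. For instance
  ∂[0,2,3] = [2,3] − [0,3] + [0,2],
  ∂[0,1,4] = [1,4] − [0,4] + [0,1].
The 10×5 boundary matrix has rank 5 and Smith normal form diag(1,1,1,1,1).

From H_k ≅ ker(∂_k) / im(∂_{k+1}) we obtain:

  H_0: rank C_0 − rank ∂_1 = 5 − 4 = 1, and the invariant factors of ∂_1 are all 1, so H_0 = Z.
  H_1: rank ker ∂_1 − rank ∂_2 = (10 − 4) − 5 = 1, and the invariant factors of ∂_2 are all 1, so H_1 = Z.
  H_2: rank ker ∂_2 − rank ∂_3 = (5 − 5) − 0 = 0, and there is no ∂_3, so H_2 = 0.

As a check, the Euler characteristic is 5 − 10 + 5 = 0, which agrees with 1 − 1 + 0 = 0.

Hence the Betti numbers are b_0 = 1, b_1 = 1, b_2 = 0.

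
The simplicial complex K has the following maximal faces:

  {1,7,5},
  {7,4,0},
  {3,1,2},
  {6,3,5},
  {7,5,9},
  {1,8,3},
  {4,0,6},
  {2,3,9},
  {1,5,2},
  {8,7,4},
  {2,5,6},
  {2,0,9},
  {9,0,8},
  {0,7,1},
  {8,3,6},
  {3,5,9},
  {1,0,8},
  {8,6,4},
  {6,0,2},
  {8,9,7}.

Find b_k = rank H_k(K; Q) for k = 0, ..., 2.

Order the vertices as 0 < 1 < 2 < 3 < 4 < 5 < 6 < 7 < 8 < 9. Listing each simplex with vertices in this order, K has dimension 2 with simplices:

  0-simplices (10): [0], [1], [2], [3], [4], [5], [6], [7], [8], [9]
  1-simplices (30): (30 of them)
  2-simplices (20): (20 of them)

so the chain groups are C_0 ≅ Z^10, C_1 ≅ Z^30, C_2 ≅ Z^20.

The boundary map ∂_1: C_1 → C_0 sends each edge [p,q] (with p < q) to q − p. For instance
  ∂[3,8] = [8] − [3].
The 10×30 boundary matrix has rank 9 and Smith normal form diag(1,1,1,1,1,1,1,1,1).

Boundary ∂_2: C_2 → C_1 sends each 2-simplex [p,q,r] to [q,r] − [p,r] + [p,q]. For instance
  ∂[1,2,5] = [2,5] − [1,5] + [1,2],
  ∂[0,8,9] = [8,9] − [0,9] + [0,8].
The 30×20 boundary matrix has rank 20 and Smith normal form diag(1,1,1,1,1,1,1,1,1,1,1,1,1,1,1,1,1,1,1,2).

Reading off H_k = ker ∂_k / im ∂_{k+1}:

  H_0: rank C_0 − rank ∂_1 = 10 − 9 = 1, and the invariant factors of ∂_1 are all 1, so H_0 = Z.
  H_1: rank ker ∂_1 − rank ∂_2 = (30 − 9) − 20 = 1, and ∂_2 has invariant factor 2 > 1, so H_1 = Z ⊕ Z/2Z.
  H_2: rank ker ∂_2 − rank ∂_3 = (20 − 20) − 0 = 0, and there is no ∂_3, so H_2 = 0.

As a check, the Euler characteristic is 10 − 30 + 20 = 0, which agrees with 1 − 1 + 0 = 0.
(K is a triangulation of the Klein bottle.)

Hence the Betti numbers are b_0 = 1, b_1 = 1, b_2 = 0.

b_0 = 1, b_1 = 1, b_2 = 0.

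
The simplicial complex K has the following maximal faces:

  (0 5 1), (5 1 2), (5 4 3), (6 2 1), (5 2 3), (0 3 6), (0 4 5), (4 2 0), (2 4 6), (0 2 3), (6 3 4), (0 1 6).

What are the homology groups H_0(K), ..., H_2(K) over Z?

H_0 = Z,  H_1 = Z/2,  H_2 = 0.

Order the vertices as 0 < 1 < 2 < 3 < 4 < 5 < 6. Listing each simplex with vertices in this order, K has dimension 2 with simplices:

  0-simplices (7): [0], [1], [2], [3], [4], [5], [6]
  1-simplices (18): [0,1], [0,2], [0,3], [0,4], [0,5], [0,6], [1,2], [1,5], [1,6], [2,3], [2,4], [2,5], [2,6], [3,4], [3,5], [3,6], [4,5], [4,6]
  2-simplices (12): [0,1,5], [0,1,6], [0,2,3], [0,2,4], [0,3,6], [0,4,5], [1,2,5], [1,2,6], [2,3,5], [2,4,6], [3,4,5], [3,4,6]

giving chain groups C_0 ≅ Z^7, C_1 ≅ Z^18, C_2 ≅ Z^12.

Boundary ∂_1: C_1 → C_0 maps an edge to its endpoints' difference, ∂[p,q] = q − p.
As a 7×18 matrix over Z this has rank 6, with invariant factors (1,1,1,1,1,1).

Boundary ∂_2: C_2 → C_1 acts by ∂[p,q,r] = [q,r] − [p,r] + [p,q]. For instance
  ∂[0,1,5] = [1,5] − [0,5] + [0,1],
  ∂[2,3,5] = [3,5] − [2,5] + [2,3].
The 18×12 boundary matrix has rank 12 and Smith normal form diag(1,1,1,1,1,1,1,1,1,1,1,2).

From H_k ≅ ker(∂_k) / im(∂_{k+1}) we obtain:

  H_0: rank C_0 − rank ∂_1 = 7 − 6 = 1, and the invariant factors of ∂_1 are all 1, so H_0 ≅ Z.
  H_1: rank ker ∂_1 − rank ∂_2 = (18 − 6) − 12 = 0, and ∂_2 has invariant factor 2 > 1, so H_1 ≅ Z/2.
  H_2: rank ker ∂_2 − rank ∂_3 = (12 − 12) − 0 = 0, and there is no ∂_3, so H_2 ≅ 0.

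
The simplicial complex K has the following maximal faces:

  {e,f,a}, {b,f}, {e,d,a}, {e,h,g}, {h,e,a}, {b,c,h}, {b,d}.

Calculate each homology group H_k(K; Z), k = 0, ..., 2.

We work with the vertex ordering a < b < c < d < e < f < g < h. The simplices of K, each written with vertices in increasing order, are:

  0-simplices (8): a, b, c, d, e, f, g, h
  1-simplices (14): ad, ae, af, ah, bc, bd, bf, bh, ch, de, ef, eg, eh, gh
  2-simplices (5): ade, aef, aeh, bch, egh

Hence C_0 ≅ Z^8, C_1 ≅ Z^14, C_2 ≅ Z^5.

Boundary ∂_1: C_1 → C_0 sends each edge [p,q] (with p < q) to q − p. For instance
  ∂af = f − a.
This gives a 8×14 integer matrix of rank 7; reducing to Smith normal form yields diagonal entries (1,1,1,1,1,1,1).

The boundary map ∂_2: C_2 → C_1 maps a triangle to the signed sum of its edges. For instance
  ∂aeh = eh − ah + ae,
  ∂ade = de − ae + ad.
The 14×5 boundary matrix has rank 5 and Smith normal form diag(1,1,1,1,1).

Computing H_k = (kernel of ∂_k) / (image of ∂_{k+1}):

  H_0: rank C_0 − rank ∂_1 = 8 − 7 = 1, and the invariant factors of ∂_1 are all 1, so H_0 = Z.
  H_1: rank ker ∂_1 − rank ∂_2 = (14 − 7) − 5 = 2, and the invariant factors of ∂_2 are all 1, so H_1 = Z^2.
  H_2: rank ker ∂_2 − rank ∂_3 = (5 − 5) − 0 = 0, and there is no ∂_3, so H_2 = 0.

H_0 ≅ Z,  H_1 ≅ Z^2,  H_2 = 0.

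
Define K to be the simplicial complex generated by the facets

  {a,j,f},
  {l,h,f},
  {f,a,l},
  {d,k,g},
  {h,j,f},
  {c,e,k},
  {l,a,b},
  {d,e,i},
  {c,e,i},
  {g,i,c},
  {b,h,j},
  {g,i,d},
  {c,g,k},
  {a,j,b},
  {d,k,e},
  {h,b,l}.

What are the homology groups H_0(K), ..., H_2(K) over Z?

Take the total order a < b < c < d < e < f < g < h < i < j < k < l on the vertex set. Then K (dimension 2) consists of the simplices:

  0-simplices (12): a, b, c, d, e, f, g, h, i, j, k, l
  1-simplices (24): ab, af, aj, al, bh, bj, bl, ce, cg, ci, ck, de, dg, di, dk, ei, ek, fh, fj, fl, gi, gk, hj, hl
  2-simplices (16): abj, abl, afj, afl, bhj, bhl, cei, cek, cgi, cgk, dei, dek, dgi, dgk, fhj, fhl

Hence C_0 ≅ Z^12, C_1 ≅ Z^24, C_2 ≅ Z^16.

∂_1: C_1 → C_0 sends each edge [p,q] (with p < q) to q − p. For instance
  ∂di = i − d.
As a 12×24 matrix over Z this has rank 10, with invariant factors (1,1,1,1,1,1,1,1,1,1).

Boundary ∂_2: C_2 → C_1 acts by ∂[p,q,r] = [q,r] − [p,r] + [p,q]. For instance
  ∂fhl = hl − fl + fh,
  ∂dgi = gi − di + dg.
This gives a 24×16 integer matrix of rank 14; reducing to Smith normal form yields diagonal entries (1,1,1,1,1,1,1,1,1,1,1,1,1,1).

Computing H_k = (kernel of ∂_k) / (image of ∂_{k+1}):

  H_0: rank C_0 − rank ∂_1 = 12 − 10 = 2, and the invariant factors of ∂_1 are all 1, so H_0 ≅ Z^2.
  H_1: rank ker ∂_1 − rank ∂_2 = (24 − 10) − 14 = 0, and the invariant factors of ∂_2 are all 1, so H_1 ≅ 0.
  H_2: rank ker ∂_2 − rank ∂_3 = (16 − 14) − 0 = 2, and there is no ∂_3, so H_2 ≅ Z^2.

As a check, the Euler characteristic is 12 − 24 + 16 = 4, which agrees with 2 − 0 + 2 = 4.

H_0 = Z^2,  H_1 = 0,  H_2 = Z^2.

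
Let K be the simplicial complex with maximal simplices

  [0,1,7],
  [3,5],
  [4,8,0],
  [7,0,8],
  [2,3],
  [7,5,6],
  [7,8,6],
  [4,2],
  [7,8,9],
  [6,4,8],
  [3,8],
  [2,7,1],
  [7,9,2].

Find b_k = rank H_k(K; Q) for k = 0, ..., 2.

Take the total order 0 < 1 < 2 < 3 < 4 < 5 < 6 < 7 < 8 < 9 on the vertex set. Then K (dimension 2) consists of the simplices:

  0-simplices (10): [0], [1], [2], [3], [4], [5], [6], [7], [8], [9]
  1-simplices (21): [0,1], [0,4], [0,7], [0,8], [1,2], [1,7], [2,3], [2,4], [2,7], [2,9], [3,5], [3,8], [4,6], [4,8], [5,6], [5,7], [6,7], [6,8], [7,8], [7,9], [8,9]
  2-simplices (9): [0,1,7], [0,4,8], [0,7,8], [1,2,7], [2,7,9], [4,6,8], [5,6,7], [6,7,8], [7,8,9]

Hence C_0 ≅ Z^10, C_1 ≅ Z^21, C_2 ≅ Z^9.

∂_1: C_1 → C_0 sends each edge [p,q] (with p < q) to q − p.
This gives a 10×21 integer matrix of rank 9; reducing to Smith normal form yields diagonal entries (1,1,1,1,1,1,1,1,1).

Boundary ∂_2: C_2 → C_1 acts by ∂[p,q,r] = [q,r] − [p,r] + [p,q]. For instance
  ∂[7,8,9] = [8,9] − [7,9] + [7,8],
  ∂[1,2,7] = [2,7] − [1,7] + [1,2].
The resulting 21×9 matrix has rank 9, and its Smith normal form has invariant factors (1,1,1,1,1,1,1,1,1).

Now H_k = ker ∂_k / im ∂_{k+1}, so:

  H_0: rank C_0 − rank ∂_1 = 10 − 9 = 1, and the invariant factors of ∂_1 are all 1, so H_0 ≅ Z.
  H_1: rank ker ∂_1 − rank ∂_2 = (21 − 9) − 9 = 3, and the invariant factors of ∂_2 are all 1, so H_1 ≅ Z^3.
  H_2: rank ker ∂_2 − rank ∂_3 = (9 − 9) − 0 = 0, and there is no ∂_3, so H_2 ≅ 0.

Hence the Betti numbers are b_0 = 1, b_1 = 3, b_2 = 0.

b_0 = 1, b_1 = 3, b_2 = 0.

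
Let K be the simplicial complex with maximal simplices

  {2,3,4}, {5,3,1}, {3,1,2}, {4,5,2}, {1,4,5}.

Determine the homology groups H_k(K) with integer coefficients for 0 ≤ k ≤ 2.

H_0 ≅ Z,  H_1 ≅ Z,  H_2 = 0.

Order the vertices as 1 < 2 < 3 < 4 < 5. Listing each simplex with vertices in this order, K has dimension 2 with simplices:

  0-simplices (5): [1], [2], [3], [4], [5]
  1-simplices (10): [1,2], [1,3], [1,4], [1,5], [2,3], [2,4], [2,5], [3,4], [3,5], [4,5]
  2-simplices (5): [1,2,3], [1,3,5], [1,4,5], [2,3,4], [2,4,5]

so the chain groups are C_0 ≅ Z^5, C_1 ≅ Z^10, C_2 ≅ Z^5.

Boundary ∂_1: C_1 → C_0 is given by ∂[p,q] = [q] − [p].
The resulting 5×10 matrix has rank 4, and its Smith normal form has invariant factors (1,1,1,1).

Boundary ∂_2: C_2 → C_1 maps a triangle to the signed sum of its edges. For instance
  ∂[1,3,5] = [3,5] − [1,5] + [1,3],
  ∂[1,4,5] = [4,5] − [1,5] + [1,4].
The resulting 10×5 matrix has rank 5, and its Smith normal form has invariant factors (1,1,1,1,1).

Now H_k = ker ∂_k / im ∂_{k+1}, so:

  H_0: rank C_0 − rank ∂_1 = 5 − 4 = 1, and the invariant factors of ∂_1 are all 1, so H_0 ≅ Z.
  H_1: rank ker ∂_1 − rank ∂_2 = (10 − 4) − 5 = 1, and the invariant factors of ∂_2 are all 1, so H_1 ≅ Z.
  H_2: rank ker ∂_2 − rank ∂_3 = (5 − 5) − 0 = 0, and there is no ∂_3, so H_2 ≅ 0.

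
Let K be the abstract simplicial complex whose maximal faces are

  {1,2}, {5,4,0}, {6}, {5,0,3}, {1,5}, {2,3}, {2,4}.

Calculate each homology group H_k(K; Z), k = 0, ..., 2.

H_0 = Z^2,  H_1 = Z^2,  H_2 = 0.

K has 7 vertices, 9 edges, 2 triangles.
rank ∂_0 = 0, rank ∂_1 = 5 ⇒ b_0 = 7 − 0 − 5 = 2; all invariant factors of ∂_1 are 1 so no torsion. So H_0 ≅ Z^2.
rank ∂_1 = 5, rank ∂_2 = 2 ⇒ b_1 = 9 − 5 − 2 = 2; all invariant factors of ∂_2 are 1 so no torsion. So H_1 ≅ Z^2.
rank ∂_2 = 2, rank ∂_3 = 0 ⇒ b_2 = 2 − 2 − 0 = 0. So H_2 ≅ 0.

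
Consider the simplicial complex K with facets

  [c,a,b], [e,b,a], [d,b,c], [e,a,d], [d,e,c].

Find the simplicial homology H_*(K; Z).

H_0 ≅ Z,  H_1 ≅ Z,  H_2 = 0.

Order the vertices as a < b < c < d < e. Listing each simplex with vertices in this order, K has dimension 2 with simplices:

  0-simplices (5): a, b, c, d, e
  1-simplices (10): ab, ac, ad, ae, bc, bd, be, cd, ce, de
  2-simplices (5): abc, abe, ade, bcd, cde

Hence C_0 ≅ Z^5, C_1 ≅ Z^10, C_2 ≅ Z^5.

The boundary map ∂_1: C_1 → C_0 is given by ∂[p,q] = [q] − [p].
As a 5×10 matrix over Z this has rank 4, with invariant factors (1,1,1,1).

The boundary map ∂_2: C_2 → C_1 acts by ∂[p,q,r] = [q,r] − [p,r] + [p,q]. For instance
  ∂cde = de − ce + cd,
  ∂ade = de − ae + ad.
The 10×5 boundary matrix has rank 5 and Smith normal form diag(1,1,1,1,1).

Computing H_k = (kernel of ∂_k) / (image of ∂_{k+1}):

  H_0: rank C_0 − rank ∂_1 = 5 − 4 = 1, and the invariant factors of ∂_1 are all 1, so H_0 ≅ Z.
  H_1: rank ker ∂_1 − rank ∂_2 = (10 − 4) − 5 = 1, and the invariant factors of ∂_2 are all 1, so H_1 ≅ Z.
  H_2: rank ker ∂_2 − rank ∂_3 = (5 − 5) − 0 = 0, and there is no ∂_3, so H_2 ≅ 0.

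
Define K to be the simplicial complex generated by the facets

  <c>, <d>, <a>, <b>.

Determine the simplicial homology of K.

H_0 ≅ Z^4.

K has 4 vertices.
rank ∂_0 = 0, rank ∂_1 = 0 ⇒ b_0 = 4 − 0 − 0 = 4. So H_0 = Z^4.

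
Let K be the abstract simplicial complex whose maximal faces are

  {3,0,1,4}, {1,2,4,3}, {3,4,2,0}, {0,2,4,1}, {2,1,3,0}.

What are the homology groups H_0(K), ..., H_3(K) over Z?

Fix the vertex order 0 < 1 < 2 < 3 < 4 and write every simplex with vertices in increasing order. Then dim K = 3 and the simplices of K are:

  0-simplices (5): [0], [1], [2], [3], [4]
  1-simplices (10): [0,1], [0,2], [0,3], [0,4], [1,2], [1,3], [1,4], [2,3], [2,4], [3,4]
  2-simplices (10): [0,1,2], [0,1,3], [0,1,4], [0,2,3], [0,2,4], [0,3,4], [1,2,3], [1,2,4], [1,3,4], [2,3,4]
  3-simplices (5): [0,1,2,3], [0,1,2,4], [0,1,3,4], [0,2,3,4], [1,2,3,4]

so the chain groups are C_0 ≅ Z^5, C_1 ≅ Z^10, C_2 ≅ Z^10, C_3 ≅ Z^5.

The boundary map ∂_1: C_1 → C_0 maps an edge to its endpoints' difference, ∂[p,q] = q − p. For instance
  ∂[1,2] = [2] − [1].
The 5×10 boundary matrix has rank 4 and Smith normal form diag(1,1,1,1).

Boundary ∂_2: C_2 → C_1 maps a triangle to the signed sum of its edges. For instance
  ∂[0,1,4] = [1,4] − [0,4] + [0,1],
  ∂[1,2,3] = [2,3] − [1,3] + [1,2].
The 10×10 boundary matrix has rank 6 and Smith normal form diag(1,1,1,1,1,1).

The boundary map ∂_3: C_3 → C_2 sends each 3-simplex σ to the alternating sum Σ_i (−1)^i (σ with its i-th vertex removed). For instance
  ∂[0,1,3,4] = [1,3,4] − [0,3,4] + [0,1,4] − [0,1,3],
  ∂[0,1,2,3] = [1,2,3] − [0,2,3] + [0,1,3] − [0,1,2].
The 10×5 boundary matrix has rank 4 and Smith normal form diag(1,1,1,1).

Computing H_k = (kernel of ∂_k) / (image of ∂_{k+1}):

  H_0: rank C_0 − rank ∂_1 = 5 − 4 = 1, and the invariant factors of ∂_1 are all 1, so H_0 ≅ Z.
  H_1: rank ker ∂_1 − rank ∂_2 = (10 − 4) − 6 = 0, and the invariant factors of ∂_2 are all 1, so H_1 ≅ 0.
  H_2: rank ker ∂_2 − rank ∂_3 = (10 − 6) − 4 = 0, and the invariant factors of ∂_3 are all 1, so H_2 ≅ 0.
  H_3: rank ker ∂_3 − rank ∂_4 = (5 − 4) − 0 = 1, and there is no ∂_4, so H_3 ≅ Z.

H_0 = Z,  H_1 = 0,  H_2 = 0,  H_3 = Z.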